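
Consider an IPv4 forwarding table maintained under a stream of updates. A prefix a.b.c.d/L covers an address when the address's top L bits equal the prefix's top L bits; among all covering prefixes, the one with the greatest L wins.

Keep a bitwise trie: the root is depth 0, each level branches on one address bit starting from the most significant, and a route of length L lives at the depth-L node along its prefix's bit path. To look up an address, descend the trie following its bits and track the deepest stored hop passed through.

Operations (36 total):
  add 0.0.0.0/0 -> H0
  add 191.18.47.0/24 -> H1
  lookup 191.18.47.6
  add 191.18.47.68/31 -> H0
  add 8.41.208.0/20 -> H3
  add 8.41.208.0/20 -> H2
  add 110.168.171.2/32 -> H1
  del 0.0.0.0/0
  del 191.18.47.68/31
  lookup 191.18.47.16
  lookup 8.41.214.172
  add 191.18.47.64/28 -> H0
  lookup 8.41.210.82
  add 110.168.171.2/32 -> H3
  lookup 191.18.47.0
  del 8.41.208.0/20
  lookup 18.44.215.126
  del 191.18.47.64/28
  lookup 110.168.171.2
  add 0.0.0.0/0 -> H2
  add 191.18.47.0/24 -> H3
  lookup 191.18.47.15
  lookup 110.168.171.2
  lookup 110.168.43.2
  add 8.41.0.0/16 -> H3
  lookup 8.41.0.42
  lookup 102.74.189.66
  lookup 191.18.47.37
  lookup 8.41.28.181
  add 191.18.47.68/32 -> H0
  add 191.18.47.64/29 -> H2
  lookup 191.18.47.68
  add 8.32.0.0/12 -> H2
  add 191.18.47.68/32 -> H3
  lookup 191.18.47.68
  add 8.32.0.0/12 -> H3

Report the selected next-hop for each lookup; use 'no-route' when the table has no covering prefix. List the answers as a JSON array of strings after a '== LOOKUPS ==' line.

Trace:
  + 0.0.0.0/0 (H0) depth=0
  + 191.18.47.0/24 (H1) depth=24
  ? 191.18.47.6  path d0:H0→d1:-→d2:-→d3:-→d4:-→d5:-→d6:-→d7:-→d8:-→d9:-→d10:-→d11:-→d12:-→d13:-→d14:-→d15:-→d16:-→d17:-→d18:-→d19:-→d20:-→d21:-→d22:-→d23:-→d24:H1  best=H1
  + 191.18.47.68/31 (H0) depth=31
  + 8.41.208.0/20 (H3) depth=20
  + 8.41.208.0/20 (H2) depth=20
  + 110.168.171.2/32 (H1) depth=32
  del 0.0.0.0/0 (clear depth 0)
  del 191.18.47.68/31 (clear depth 31)
  ? 191.18.47.16  path d0:-→d1:-→d2:-→d3:-→d4:-→d5:-→d6:-→d7:-→d8:-→d9:-→d10:-→d11:-→d12:-→d13:-→d14:-→d15:-→d16:-→d17:-→d18:-→d19:-→d20:-→d21:-→d22:-→d23:-→d24:H1→d25:-  best=H1
  ? 8.41.214.172  path d0:-→d1:-→d2:-→d3:-→d4:-→d5:-→d6:-→d7:-→d8:-→d9:-→d10:-→d11:-→d12:-→d13:-→d14:-→d15:-→d16:-→d17:-→d18:-→d19:-→d20:H2  best=H2
  + 191.18.47.64/28 (H0) depth=28
  ? 8.41.210.82  path d0:-→d1:-→d2:-→d3:-→d4:-→d5:-→d6:-→d7:-→d8:-→d9:-→d10:-→d11:-→d12:-→d13:-→d14:-→d15:-→d16:-→d17:-→d18:-→d19:-→d20:H2  best=H2
  + 110.168.171.2/32 (H3) depth=32
  ? 191.18.47.0  path d0:-→d1:-→d2:-→d3:-→d4:-→d5:-→d6:-→d7:-→d8:-→d9:-→d10:-→d11:-→d12:-→d13:-→d14:-→d15:-→d16:-→d17:-→d18:-→d19:-→d20:-→d21:-→d22:-→d23:-→d24:H1→d25:-  best=H1
  del 8.41.208.0/20 (clear depth 20)
  ? 18.44.215.126  path d0:-→d1:-→d2:-→d3:-  best=no-route
  del 191.18.47.64/28 (clear depth 28)
  ? 110.168.171.2  path d0:-→d1:-→d2:-→d3:-→d4:-→d5:-→d6:-→d7:-→d8:-→d9:-→d10:-→d11:-→d12:-→d13:-→d14:-→d15:-→d16:-→d17:-→d18:-→d19:-→d20:-→d21:-→d22:-→d23:-→d24:-→d25:-→d26:-→d27:-→d28:-→d29:-→d30:-→d31:-→d32:H3  best=H3
  + 0.0.0.0/0 (H2) depth=0
  + 191.18.47.0/24 (H3) depth=24
  ? 191.18.47.15  path d0:H2→d1:-→d2:-→d3:-→d4:-→d5:-→d6:-→d7:-→d8:-→d9:-→d10:-→d11:-→d12:-→d13:-→d14:-→d15:-→d16:-→d17:-→d18:-→d19:-→d20:-→d21:-→d22:-→d23:-→d24:H3→d25:-  best=H3
  ? 110.168.171.2  path d0:H2→d1:-→d2:-→d3:-→d4:-→d5:-→d6:-→d7:-→d8:-→d9:-→d10:-→d11:-→d12:-→d13:-→d14:-→d15:-→d16:-→d17:-→d18:-→d19:-→d20:-→d21:-→d22:-→d23:-→d24:-→d25:-→d26:-→d27:-→d28:-→d29:-→d30:-→d31:-→d32:H3  best=H3
  ? 110.168.43.2  path d0:H2→d1:-→d2:-→d3:-→d4:-→d5:-→d6:-→d7:-→d8:-→d9:-→d10:-→d11:-→d12:-→d13:-→d14:-→d15:-→d16:-  best=H2
  + 8.41.0.0/16 (H3) depth=16
  ? 8.41.0.42  path d0:H2→d1:-→d2:-→d3:-→d4:-→d5:-→d6:-→d7:-→d8:-→d9:-→d10:-→d11:-→d12:-→d13:-→d14:-→d15:-→d16:H3  best=H3
  ? 102.74.189.66  path d0:H2→d1:-→d2:-→d3:-→d4:-  best=H2
  ? 191.18.47.37  path d0:H2→d1:-→d2:-→d3:-→d4:-→d5:-→d6:-→d7:-→d8:-→d9:-→d10:-→d11:-→d12:-→d13:-→d14:-→d15:-→d16:-→d17:-→d18:-→d19:-→d20:-→d21:-→d22:-→d23:-→d24:H3→d25:-  best=H3
  ? 8.41.28.181  path d0:H2→d1:-→d2:-→d3:-→d4:-→d5:-→d6:-→d7:-→d8:-→d9:-→d10:-→d11:-→d12:-→d13:-→d14:-→d15:-→d16:H3  best=H3
  + 191.18.47.68/32 (H0) depth=32
  + 191.18.47.64/29 (H2) depth=29
  ? 191.18.47.68  path d0:H2→d1:-→d2:-→d3:-→d4:-→d5:-→d6:-→d7:-→d8:-→d9:-→d10:-→d11:-→d12:-→d13:-→d14:-→d15:-→d16:-→d17:-→d18:-→d19:-→d20:-→d21:-→d22:-→d23:-→d24:H3→d25:-→d26:-→d27:-→d28:-→d29:H2→d30:-→d31:-→d32:H0  best=H0
  + 8.32.0.0/12 (H2) depth=12
  + 191.18.47.68/32 (H3) depth=32
  ? 191.18.47.68  path d0:H2→d1:-→d2:-→d3:-→d4:-→d5:-→d6:-→d7:-→d8:-→d9:-→d10:-→d11:-→d12:-→d13:-→d14:-→d15:-→d16:-→d17:-→d18:-→d19:-→d20:-→d21:-→d22:-→d23:-→d24:H3→d25:-→d26:-→d27:-→d28:-→d29:H2→d30:-→d31:-→d32:H3  best=H3
  + 8.32.0.0/12 (H3) depth=12

== LOOKUPS ==
["H1","H1","H2","H2","H1","no-route","H3","H3","H3","H2","H3","H2","H3","H3","H0","H3"]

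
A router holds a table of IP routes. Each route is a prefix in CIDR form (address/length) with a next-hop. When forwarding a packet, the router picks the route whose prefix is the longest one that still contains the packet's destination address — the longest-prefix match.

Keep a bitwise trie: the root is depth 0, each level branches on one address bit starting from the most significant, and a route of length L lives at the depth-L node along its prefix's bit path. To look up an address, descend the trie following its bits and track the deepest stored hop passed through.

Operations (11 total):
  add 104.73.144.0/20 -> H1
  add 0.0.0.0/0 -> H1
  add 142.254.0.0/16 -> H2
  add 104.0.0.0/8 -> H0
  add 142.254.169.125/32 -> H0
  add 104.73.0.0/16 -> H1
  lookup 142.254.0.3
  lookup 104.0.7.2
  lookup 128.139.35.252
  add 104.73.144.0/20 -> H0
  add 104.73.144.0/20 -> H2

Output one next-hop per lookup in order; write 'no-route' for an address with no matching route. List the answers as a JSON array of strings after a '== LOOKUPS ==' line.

Apply in order:
  add 104.73.144.0/20 -> H1 at depth 20
  add 0.0.0.0/0 -> H1 at depth 0
  add 142.254.0.0/16 -> H2 at depth 16
  add 104.0.0.0/8 -> H0 at depth 8
  add 142.254.169.125/32 -> H0 at depth 32
  add 104.73.0.0/16 -> H1 at depth 16
  Q 142.254.0.3: descend 1000111011111110 ; hops seen [H1,H2] ; pick H2
  Q 104.0.7.2: descend 011010000 ; hops seen [H1,H0] ; pick H0
  Q 128.139.35.252: descend 1000 ; hops seen [H1] ; pick H1
  add 104.73.144.0/20 -> H0 at depth 20
  add 104.73.144.0/20 -> H2 at depth 20

== LOOKUPS ==
["H2","H0","H1"]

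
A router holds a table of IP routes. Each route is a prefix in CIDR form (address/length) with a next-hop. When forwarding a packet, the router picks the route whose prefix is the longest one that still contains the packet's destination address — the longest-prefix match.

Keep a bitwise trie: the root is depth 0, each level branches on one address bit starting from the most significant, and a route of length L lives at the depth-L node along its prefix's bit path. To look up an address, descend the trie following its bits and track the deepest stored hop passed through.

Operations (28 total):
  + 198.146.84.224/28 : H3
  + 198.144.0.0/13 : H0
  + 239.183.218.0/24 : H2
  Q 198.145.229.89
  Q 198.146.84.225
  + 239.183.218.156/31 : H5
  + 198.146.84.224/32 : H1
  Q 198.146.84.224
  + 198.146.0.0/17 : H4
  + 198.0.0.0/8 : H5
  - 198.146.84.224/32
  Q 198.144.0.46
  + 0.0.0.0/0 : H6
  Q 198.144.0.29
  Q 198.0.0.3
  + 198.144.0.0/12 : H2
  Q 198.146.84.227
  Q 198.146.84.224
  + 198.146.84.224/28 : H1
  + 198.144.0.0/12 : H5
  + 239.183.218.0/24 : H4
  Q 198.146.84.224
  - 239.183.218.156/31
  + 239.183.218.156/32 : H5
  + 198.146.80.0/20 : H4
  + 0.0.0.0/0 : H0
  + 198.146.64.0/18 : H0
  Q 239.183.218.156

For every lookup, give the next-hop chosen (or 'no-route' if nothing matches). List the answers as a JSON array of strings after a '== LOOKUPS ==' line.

Apply in order:
  add 198.146.84.224/28 -> H3 at depth 28
  add 198.144.0.0/13 -> H0 at depth 13
  add 239.183.218.0/24 -> H2 at depth 24
  Q 198.145.229.89: descend 11000110100100 ; hops seen [H0] ; pick H0
  Q 198.146.84.225: descend 1100011010010010010101001110 ; hops seen [H0,H3] ; pick H3
  add 239.183.218.156/31 -> H5 at depth 31
  add 198.146.84.224/32 -> H1 at depth 32
  Q 198.146.84.224: descend 11000110100100100101010011100000 ; hops seen [H0,H3,H1] ; pick H1
  add 198.146.0.0/17 -> H4 at depth 17
  add 198.0.0.0/8 -> H5 at depth 8
  del 198.146.84.224/32 (clear depth 32)
  Q 198.144.0.46: descend 11000110100100 ; hops seen [H5,H0] ; pick H0
  add 0.0.0.0/0 -> H6 at depth 0
  Q 198.144.0.29: descend 11000110100100 ; hops seen [H6,H5,H0] ; pick H0
  Q 198.0.0.3: descend 11000110 ; hops seen [H6,H5] ; pick H5
  add 198.144.0.0/12 -> H2 at depth 12
  Q 198.146.84.227: descend 110001101001001001010100111000 ; hops seen [H6,H5,H2,H0,H4,H3] ; pick H3
  Q 198.146.84.224: descend 11000110100100100101010011100000 ; hops seen [H6,H5,H2,H0,H4,H3] ; pick H3
  add 198.146.84.224/28 -> H1 at depth 28
  add 198.144.0.0/12 -> H5 at depth 12
  add 239.183.218.0/24 -> H4 at depth 24
  Q 198.146.84.224: descend 11000110100100100101010011100000 ; hops seen [H6,H5,H5,H0,H4,H1] ; pick H1
  del 239.183.218.156/31 (clear depth 31)
  add 239.183.218.156/32 -> H5 at depth 32
  add 198.146.80.0/20 -> H4 at depth 20
  add 0.0.0.0/0 -> H0 at depth 0
  add 198.146.64.0/18 -> H0 at depth 18
  Q 239.183.218.156: descend 11101111101101111101101010011100 ; hops seen [H0,H4,H5] ; pick H5

== LOOKUPS ==
["H0","H3","H1","H0","H0","H5","H3","H3","H1","H5"]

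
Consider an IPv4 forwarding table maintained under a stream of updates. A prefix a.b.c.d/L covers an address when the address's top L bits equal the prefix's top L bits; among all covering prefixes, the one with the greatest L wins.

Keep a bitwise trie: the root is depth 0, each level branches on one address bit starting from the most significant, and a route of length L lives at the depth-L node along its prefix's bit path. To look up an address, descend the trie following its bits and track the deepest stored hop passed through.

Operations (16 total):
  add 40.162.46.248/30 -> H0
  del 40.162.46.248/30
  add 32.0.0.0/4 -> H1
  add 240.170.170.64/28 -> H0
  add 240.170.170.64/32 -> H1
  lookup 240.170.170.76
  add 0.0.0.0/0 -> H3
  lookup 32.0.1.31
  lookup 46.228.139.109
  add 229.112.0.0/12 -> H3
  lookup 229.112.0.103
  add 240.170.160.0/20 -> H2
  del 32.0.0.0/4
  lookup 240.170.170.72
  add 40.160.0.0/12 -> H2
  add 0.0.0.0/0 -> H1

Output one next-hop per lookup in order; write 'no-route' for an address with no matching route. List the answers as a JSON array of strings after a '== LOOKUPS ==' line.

Trace:
  + 40.162.46.248/30 (H0) depth=30
  - 40.162.46.248/30 clear@30
  + 32.0.0.0/4 (H1) depth=4
  + 240.170.170.64/28 (H0) depth=28
  + 240.170.170.64/32 (H1) depth=32
  lookup 240.170.170.76: bits 1111000010101010101010100100 walk d0:-→d1:-→d2:-→d3:-→d4:-→d5:-→d6:-→d7:-→d8:-→d9:-→d10:-→d11:-→d12:-→d13:-→d14:-→d15:-→d16:-→d17:-→d18:-→d19:-→d20:-→d21:-→d22:-→d23:-→d24:-→d25:-→d26:-→d27:-→d28:H0 -> H0
  + 0.0.0.0/0 (H3) depth=0
  lookup 32.0.1.31: bits 0010 walk d0:H3→d1:-→d2:-→d3:-→d4:H1 -> H1
  lookup 46.228.139.109: bits 00101 walk d0:H3→d1:-→d2:-→d3:-→d4:H1→d5:- -> H1
  + 229.112.0.0/12 (H3) depth=12
  lookup 229.112.0.103: bits 111001010111 walk d0:H3→d1:-→d2:-→d3:-→d4:-→d5:-→d6:-→d7:-→d8:-→d9:-→d10:-→d11:-→d12:H3 -> H3
  + 240.170.160.0/20 (H2) depth=20
  - 32.0.0.0/4 clear@4
  lookup 240.170.170.72: bits 1111000010101010101010100100 walk d0:H3→d1:-→d2:-→d3:-→d4:-→d5:-→d6:-→d7:-→d8:-→d9:-→d10:-→d11:-→d12:-→d13:-→d14:-→d15:-→d16:-→d17:-→d18:-→d19:-→d20:H2→d21:-→d22:-→d23:-→d24:-→d25:-→d26:-→d27:-→d28:H0 -> H0
  + 40.160.0.0/12 (H2) depth=12
  + 0.0.0.0/0 (H1) depth=0

== LOOKUPS ==
["H0","H1","H1","H3","H0"]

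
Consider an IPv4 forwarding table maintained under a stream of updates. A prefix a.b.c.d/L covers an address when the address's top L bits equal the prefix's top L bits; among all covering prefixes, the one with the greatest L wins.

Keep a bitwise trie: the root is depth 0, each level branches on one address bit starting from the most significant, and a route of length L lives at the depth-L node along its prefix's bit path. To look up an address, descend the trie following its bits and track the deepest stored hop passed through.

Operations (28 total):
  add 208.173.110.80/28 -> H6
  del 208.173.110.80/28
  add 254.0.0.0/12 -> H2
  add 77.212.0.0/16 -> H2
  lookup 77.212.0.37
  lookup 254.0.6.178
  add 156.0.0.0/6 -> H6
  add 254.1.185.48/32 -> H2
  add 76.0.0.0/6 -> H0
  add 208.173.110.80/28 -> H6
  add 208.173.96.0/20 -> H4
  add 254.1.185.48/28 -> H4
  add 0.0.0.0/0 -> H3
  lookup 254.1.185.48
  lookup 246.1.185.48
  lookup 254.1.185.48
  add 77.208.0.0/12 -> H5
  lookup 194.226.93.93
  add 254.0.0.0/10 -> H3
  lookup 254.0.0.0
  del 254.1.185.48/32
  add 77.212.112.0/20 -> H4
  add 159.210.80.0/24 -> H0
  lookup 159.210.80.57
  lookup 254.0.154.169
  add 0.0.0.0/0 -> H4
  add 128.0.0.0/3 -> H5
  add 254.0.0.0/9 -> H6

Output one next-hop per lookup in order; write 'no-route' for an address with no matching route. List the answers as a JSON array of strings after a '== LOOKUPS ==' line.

Trace:
  add 208.173.110.80/28 -> H6 at depth 28
  del 208.173.110.80/28 (clear depth 28)
  add 254.0.0.0/12 -> H2 at depth 12
  add 77.212.0.0/16 -> H2 at depth 16
  lookup 77.212.0.37: bits 0100110111010100 walk d0:-→d1:-→d2:-→d3:-→d4:-→d5:-→d6:-→d7:-→d8:-→d9:-→d10:-→d11:-→d12:-→d13:-→d14:-→d15:-→d16:H2 -> H2
  lookup 254.0.6.178: bits 111111100000 walk d0:-→d1:-→d2:-→d3:-→d4:-→d5:-→d6:-→d7:-→d8:-→d9:-→d10:-→d11:-→d12:H2 -> H2
  add 156.0.0.0/6 -> H6 at depth 6
  add 254.1.185.48/32 -> H2 at depth 32
  add 76.0.0.0/6 -> H0 at depth 6
  add 208.173.110.80/28 -> H6 at depth 28
  add 208.173.96.0/20 -> H4 at depth 20
  add 254.1.185.48/28 -> H4 at depth 28
  add 0.0.0.0/0 -> H3 at depth 0
  lookup 254.1.185.48: bits 11111110000000011011100100110000 walk d0:H3→d1:-→d2:-→d3:-→d4:-→d5:-→d6:-→d7:-→d8:-→d9:-→d10:-→d11:-→d12:H2→d13:-→d14:-→d15:-→d16:-→d17:-→d18:-→d19:-→d20:-→d21:-→d22:-→d23:-→d24:-→d25:-→d26:-→d27:-→d28:H4→d29:-→d30:-→d31:-→d32:H2 -> H2
  lookup 246.1.185.48: bits 1111 walk d0:H3→d1:-→d2:-→d3:-→d4:- -> H3
  lookup 254.1.185.48: bits 11111110000000011011100100110000 walk d0:H3→d1:-→d2:-→d3:-→d4:-→d5:-→d6:-→d7:-→d8:-→d9:-→d10:-→d11:-→d12:H2→d13:-→d14:-→d15:-→d16:-→d17:-→d18:-→d19:-→d20:-→d21:-→d22:-→d23:-→d24:-→d25:-→d26:-→d27:-→d28:H4→d29:-→d30:-→d31:-→d32:H2 -> H2
  add 77.208.0.0/12 -> H5 at depth 12
  lookup 194.226.93.93: bits 110 walk d0:H3→d1:-→d2:-→d3:- -> H3
  add 254.0.0.0/10 -> H3 at depth 10
  lookup 254.0.0.0: bits 111111100000000 walk d0:H3→d1:-→d2:-→d3:-→d4:-→d5:-→d6:-→d7:-→d8:-→d9:-→d10:H3→d11:-→d12:H2→d13:-→d14:-→d15:- -> H2
  del 254.1.185.48/32 (clear depth 32)
  add 77.212.112.0/20 -> H4 at depth 20
  add 159.210.80.0/24 -> H0 at depth 24
  lookup 159.210.80.57: bits 100111111101001001010000 walk d0:H3→d1:-→d2:-→d3:-→d4:-→d5:-→d6:H6→d7:-→d8:-→d9:-→d10:-→d11:-→d12:-→d13:-→d14:-→d15:-→d16:-→d17:-→d18:-→d19:-→d20:-→d21:-→d22:-→d23:-→d24:H0 -> H0
  lookup 254.0.154.169: bits 111111100000000 walk d0:H3→d1:-→d2:-→d3:-→d4:-→d5:-→d6:-→d7:-→d8:-→d9:-→d10:H3→d11:-→d12:H2→d13:-→d14:-→d15:- -> H2
  add 0.0.0.0/0 -> H4 at depth 0
  add 128.0.0.0/3 -> H5 at depth 3
  add 254.0.0.0/9 -> H6 at depth 9

== LOOKUPS ==
["H2","H2","H2","H3","H2","H3","H2","H0","H2"]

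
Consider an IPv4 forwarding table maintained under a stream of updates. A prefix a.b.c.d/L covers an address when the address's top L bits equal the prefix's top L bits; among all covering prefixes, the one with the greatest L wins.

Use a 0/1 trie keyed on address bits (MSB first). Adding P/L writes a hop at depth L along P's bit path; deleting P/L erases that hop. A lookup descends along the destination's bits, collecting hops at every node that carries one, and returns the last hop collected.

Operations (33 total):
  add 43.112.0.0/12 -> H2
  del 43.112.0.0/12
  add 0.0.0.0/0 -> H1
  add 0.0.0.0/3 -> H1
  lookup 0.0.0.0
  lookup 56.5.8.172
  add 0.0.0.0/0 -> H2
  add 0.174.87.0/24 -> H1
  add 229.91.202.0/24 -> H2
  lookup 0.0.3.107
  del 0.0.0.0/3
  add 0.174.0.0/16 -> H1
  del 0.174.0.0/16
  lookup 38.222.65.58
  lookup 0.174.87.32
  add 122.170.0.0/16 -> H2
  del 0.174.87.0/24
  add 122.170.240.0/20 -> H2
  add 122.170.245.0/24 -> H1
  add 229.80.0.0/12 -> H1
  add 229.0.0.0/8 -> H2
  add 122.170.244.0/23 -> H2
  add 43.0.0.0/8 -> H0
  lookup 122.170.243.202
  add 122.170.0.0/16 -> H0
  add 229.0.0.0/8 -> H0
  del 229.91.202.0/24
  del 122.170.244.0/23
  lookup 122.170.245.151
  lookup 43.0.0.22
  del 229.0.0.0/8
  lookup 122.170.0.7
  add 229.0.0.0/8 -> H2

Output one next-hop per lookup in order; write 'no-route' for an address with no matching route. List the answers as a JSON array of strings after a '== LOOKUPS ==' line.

Apply in order:
  add 43.112.0.0/12 -> H2 at depth 12
  - 43.112.0.0/12 clear@12
  add 0.0.0.0/0 -> H1 at depth 0
  add 0.0.0.0/3 -> H1 at depth 3
  Q 0.0.0.0: descend 000 ; hops seen [H1,H1] ; pick H1
  Q 56.5.8.172: descend 001 ; hops seen [H1] ; pick H1
  add 0.0.0.0/0 -> H2 at depth 0
  add 0.174.87.0/24 -> H1 at depth 24
  add 229.91.202.0/24 -> H2 at depth 24
  Q 0.0.3.107: descend 00000000 ; hops seen [H2,H1] ; pick H1
  - 0.0.0.0/3 clear@3
  add 0.174.0.0/16 -> H1 at depth 16
  - 0.174.0.0/16 clear@16
  Q 38.222.65.58: descend 0010 ; hops seen [H2] ; pick H2
  Q 0.174.87.32: descend 000000001010111001010111 ; hops seen [H2,H1] ; pick H1
  add 122.170.0.0/16 -> H2 at depth 16
  - 0.174.87.0/24 clear@24
  add 122.170.240.0/20 -> H2 at depth 20
  add 122.170.245.0/24 -> H1 at depth 24
  add 229.80.0.0/12 -> H1 at depth 12
  add 229.0.0.0/8 -> H2 at depth 8
  add 122.170.244.0/23 -> H2 at depth 23
  add 43.0.0.0/8 -> H0 at depth 8
  Q 122.170.243.202: descend 011110101010101011110 ; hops seen [H2,H2,H2] ; pick H2
  add 122.170.0.0/16 -> H0 at depth 16
  add 229.0.0.0/8 -> H0 at depth 8
  - 229.91.202.0/24 clear@24
  - 122.170.244.0/23 clear@23
  Q 122.170.245.151: descend 011110101010101011110101 ; hops seen [H2,H0,H2,H1] ; pick H1
  Q 43.0.0.22: descend 001010110 ; hops seen [H2,H0] ; pick H0
  - 229.0.0.0/8 clear@8
  Q 122.170.0.7: descend 0111101010101010 ; hops seen [H2,H0] ; pick H0
  add 229.0.0.0/8 -> H2 at depth 8

== LOOKUPS ==
["H1","H1","H1","H2","H1","H2","H1","H0","H0"]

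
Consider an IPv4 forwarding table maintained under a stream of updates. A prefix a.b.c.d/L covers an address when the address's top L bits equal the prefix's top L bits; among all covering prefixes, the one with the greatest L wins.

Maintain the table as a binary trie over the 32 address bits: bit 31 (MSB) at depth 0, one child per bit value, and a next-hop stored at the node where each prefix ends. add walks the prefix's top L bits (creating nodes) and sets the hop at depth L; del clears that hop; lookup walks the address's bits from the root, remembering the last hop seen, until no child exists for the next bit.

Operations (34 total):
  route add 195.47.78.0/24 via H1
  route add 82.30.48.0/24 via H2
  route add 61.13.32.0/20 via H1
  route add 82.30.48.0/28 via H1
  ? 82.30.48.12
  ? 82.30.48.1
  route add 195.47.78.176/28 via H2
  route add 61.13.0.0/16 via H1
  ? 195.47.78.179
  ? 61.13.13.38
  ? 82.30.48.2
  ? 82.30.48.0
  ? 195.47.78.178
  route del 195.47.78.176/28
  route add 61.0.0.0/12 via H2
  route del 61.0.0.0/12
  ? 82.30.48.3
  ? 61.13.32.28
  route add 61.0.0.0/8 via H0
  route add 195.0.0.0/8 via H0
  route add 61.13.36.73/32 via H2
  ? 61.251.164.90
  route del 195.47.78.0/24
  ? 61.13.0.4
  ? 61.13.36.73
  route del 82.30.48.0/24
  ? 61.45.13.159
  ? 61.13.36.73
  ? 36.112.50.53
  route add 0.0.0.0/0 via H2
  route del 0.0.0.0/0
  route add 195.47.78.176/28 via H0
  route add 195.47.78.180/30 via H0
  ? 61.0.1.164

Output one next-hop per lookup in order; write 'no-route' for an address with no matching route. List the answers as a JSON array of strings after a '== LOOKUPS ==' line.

Apply in order:
  add 195.47.78.0/24 -> H1 at depth 24
  add 82.30.48.0/24 -> H2 at depth 24
  add 61.13.32.0/20 -> H1 at depth 20
  add 82.30.48.0/28 -> H1 at depth 28
  lookup 82.30.48.12: bits 0101001000011110001100000000 walk d0:-→d1:-→d2:-→d3:-→d4:-→d5:-→d6:-→d7:-→d8:-→d9:-→d10:-→d11:-→d12:-→d13:-→d14:-→d15:-→d16:-→d17:-→d18:-→d19:-→d20:-→d21:-→d22:-→d23:-→d24:H2→d25:-→d26:-→d27:-→d28:H1 -> H1
  lookup 82.30.48.1: bits 0101001000011110001100000000 walk d0:-→d1:-→d2:-→d3:-→d4:-→d5:-→d6:-→d7:-→d8:-→d9:-→d10:-→d11:-→d12:-→d13:-→d14:-→d15:-→d16:-→d17:-→d18:-→d19:-→d20:-→d21:-→d22:-→d23:-→d24:H2→d25:-→d26:-→d27:-→d28:H1 -> H1
  add 195.47.78.176/28 -> H2 at depth 28
  add 61.13.0.0/16 -> H1 at depth 16
  lookup 195.47.78.179: bits 1100001100101111010011101011 walk d0:-→d1:-→d2:-→d3:-→d4:-→d5:-→d6:-→d7:-→d8:-→d9:-→d10:-→d11:-→d12:-→d13:-→d14:-→d15:-→d16:-→d17:-→d18:-→d19:-→d20:-→d21:-→d22:-→d23:-→d24:H1→d25:-→d26:-→d27:-→d28:H2 -> H2
  lookup 61.13.13.38: bits 001111010000110100 walk d0:-→d1:-→d2:-→d3:-→d4:-→d5:-→d6:-→d7:-→d8:-→d9:-→d10:-→d11:-→d12:-→d13:-→d14:-→d15:-→d16:H1→d17:-→d18:- -> H1
  lookup 82.30.48.2: bits 0101001000011110001100000000 walk d0:-→d1:-→d2:-→d3:-→d4:-→d5:-→d6:-→d7:-→d8:-→d9:-→d10:-→d11:-→d12:-→d13:-→d14:-→d15:-→d16:-→d17:-→d18:-→d19:-→d20:-→d21:-→d22:-→d23:-→d24:H2→d25:-→d26:-→d27:-→d28:H1 -> H1
  lookup 82.30.48.0: bits 0101001000011110001100000000 walk d0:-→d1:-→d2:-→d3:-→d4:-→d5:-→d6:-→d7:-→d8:-→d9:-→d10:-→d11:-→d12:-→d13:-→d14:-→d15:-→d16:-→d17:-→d18:-→d19:-→d20:-→d21:-→d22:-→d23:-→d24:H2→d25:-→d26:-→d27:-→d28:H1 -> H1
  lookup 195.47.78.178: bits 1100001100101111010011101011 walk d0:-→d1:-→d2:-→d3:-→d4:-→d5:-→d6:-→d7:-→d8:-→d9:-→d10:-→d11:-→d12:-→d13:-→d14:-→d15:-→d16:-→d17:-→d18:-→d19:-→d20:-→d21:-→d22:-→d23:-→d24:H1→d25:-→d26:-→d27:-→d28:H2 -> H2
  - 195.47.78.176/28 clear@28
  add 61.0.0.0/12 -> H2 at depth 12
  - 61.0.0.0/12 clear@12
  lookup 82.30.48.3: bits 0101001000011110001100000000 walk d0:-→d1:-→d2:-→d3:-→d4:-→d5:-→d6:-→d7:-→d8:-→d9:-→d10:-→d11:-→d12:-→d13:-→d14:-→d15:-→d16:-→d17:-→d18:-→d19:-→d20:-→d21:-→d22:-→d23:-→d24:H2→d25:-→d26:-→d27:-→d28:H1 -> H1
  lookup 61.13.32.28: bits 00111101000011010010 walk d0:-→d1:-→d2:-→d3:-→d4:-→d5:-→d6:-→d7:-→d8:-→d9:-→d10:-→d11:-→d12:-→d13:-→d14:-→d15:-→d16:H1→d17:-→d18:-→d19:-→d20:H1 -> H1
  add 61.0.0.0/8 -> H0 at depth 8
  add 195.0.0.0/8 -> H0 at depth 8
  add 61.13.36.73/32 -> H2 at depth 32
  lookup 61.251.164.90: bits 00111101 walk d0:-→d1:-→d2:-→d3:-→d4:-→d5:-→d6:-→d7:-→d8:H0 -> H0
  - 195.47.78.0/24 clear@24
  lookup 61.13.0.4: bits 001111010000110100 walk d0:-→d1:-→d2:-→d3:-→d4:-→d5:-→d6:-→d7:-→d8:H0→d9:-→d10:-→d11:-→d12:-→d13:-→d14:-→d15:-→d16:H1→d17:-→d18:- -> H1
  lookup 61.13.36.73: bits 00111101000011010010010001001001 walk d0:-→d1:-→d2:-→d3:-→d4:-→d5:-→d6:-→d7:-→d8:H0→d9:-→d10:-→d11:-→d12:-→d13:-→d14:-→d15:-→d16:H1→d17:-→d18:-→d19:-→d20:H1→d21:-→d22:-→d23:-→d24:-→d25:-→d26:-→d27:-→d28:-→d29:-→d30:-→d31:-→d32:H2 -> H2
  - 82.30.48.0/24 clear@24
  lookup 61.45.13.159: bits 0011110100 walk d0:-→d1:-→d2:-→d3:-→d4:-→d5:-→d6:-→d7:-→d8:H0→d9:-→d10:- -> H0
  lookup 61.13.36.73: bits 00111101000011010010010001001001 walk d0:-→d1:-→d2:-→d3:-→d4:-→d5:-→d6:-→d7:-→d8:H0→d9:-→d10:-→d11:-→d12:-→d13:-→d14:-→d15:-→d16:H1→d17:-→d18:-→d19:-→d20:H1→d21:-→d22:-→d23:-→d24:-→d25:-→d26:-→d27:-→d28:-→d29:-→d30:-→d31:-→d32:H2 -> H2
  lookup 36.112.50.53: bits 001 walk d0:-→d1:-→d2:-→d3:- -> no-route
  add 0.0.0.0/0 -> H2 at depth 0
  - 0.0.0.0/0 clear@0
  add 195.47.78.176/28 -> H0 at depth 28
  add 195.47.78.180/30 -> H0 at depth 30
  lookup 61.0.1.164: bits 001111010000 walk d0:-→d1:-→d2:-→d3:-→d4:-→d5:-→d6:-→d7:-→d8:H0→d9:-→d10:-→d11:-→d12:- -> H0

== LOOKUPS ==
["H1","H1","H2","H1","H1","H1","H2","H1","H1","H0","H1","H2","H0","H2","no-route","H0"]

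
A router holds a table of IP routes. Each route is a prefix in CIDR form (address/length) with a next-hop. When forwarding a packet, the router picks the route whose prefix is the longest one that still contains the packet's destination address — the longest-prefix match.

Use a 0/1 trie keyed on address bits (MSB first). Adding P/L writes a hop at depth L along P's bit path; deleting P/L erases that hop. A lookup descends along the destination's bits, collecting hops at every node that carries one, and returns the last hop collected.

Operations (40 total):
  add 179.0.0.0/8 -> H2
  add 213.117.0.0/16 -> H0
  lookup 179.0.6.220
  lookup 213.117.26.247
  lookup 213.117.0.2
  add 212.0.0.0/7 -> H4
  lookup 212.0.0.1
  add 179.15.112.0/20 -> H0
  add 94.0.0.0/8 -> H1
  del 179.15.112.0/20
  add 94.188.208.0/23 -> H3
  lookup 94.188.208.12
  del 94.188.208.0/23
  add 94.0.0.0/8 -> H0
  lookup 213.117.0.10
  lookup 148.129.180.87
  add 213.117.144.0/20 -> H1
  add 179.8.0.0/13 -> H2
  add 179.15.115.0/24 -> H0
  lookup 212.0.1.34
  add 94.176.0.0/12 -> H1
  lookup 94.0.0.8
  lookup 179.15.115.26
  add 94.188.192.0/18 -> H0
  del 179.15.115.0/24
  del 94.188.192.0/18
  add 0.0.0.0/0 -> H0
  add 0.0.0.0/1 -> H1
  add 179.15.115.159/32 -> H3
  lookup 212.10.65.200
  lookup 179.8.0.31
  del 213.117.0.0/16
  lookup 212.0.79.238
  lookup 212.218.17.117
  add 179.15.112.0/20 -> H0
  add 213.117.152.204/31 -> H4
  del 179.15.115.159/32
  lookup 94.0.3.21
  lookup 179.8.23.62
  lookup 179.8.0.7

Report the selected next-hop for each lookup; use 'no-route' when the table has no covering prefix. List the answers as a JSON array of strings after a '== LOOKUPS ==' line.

Apply in order:
  add 179.0.0.0/8 -> H2 at depth 8
  add 213.117.0.0/16 -> H0 at depth 16
  Q 179.0.6.220: descend 10110011 ; hops seen [H2] ; pick H2
  Q 213.117.26.247: descend 1101010101110101 ; hops seen [H0] ; pick H0
  Q 213.117.0.2: descend 1101010101110101 ; hops seen [H0] ; pick H0
  add 212.0.0.0/7 -> H4 at depth 7
  Q 212.0.0.1: descend 1101010 ; hops seen [H4] ; pick H4
  add 179.15.112.0/20 -> H0 at depth 20
  add 94.0.0.0/8 -> H1 at depth 8
  - 179.15.112.0/20 clear@20
  add 94.188.208.0/23 -> H3 at depth 23
  Q 94.188.208.12: descend 01011110101111001101000 ; hops seen [H1,H3] ; pick H3
  - 94.188.208.0/23 clear@23
  add 94.0.0.0/8 -> H0 at depth 8
  Q 213.117.0.10: descend 1101010101110101 ; hops seen [H4,H0] ; pick H0
  Q 148.129.180.87: descend 10 ; hops seen [∅] ; pick no-route
  add 213.117.144.0/20 -> H1 at depth 20
  add 179.8.0.0/13 -> H2 at depth 13
  add 179.15.115.0/24 -> H0 at depth 24
  Q 212.0.1.34: descend 1101010 ; hops seen [H4] ; pick H4
  add 94.176.0.0/12 -> H1 at depth 12
  Q 94.0.0.8: descend 01011110 ; hops seen [H0] ; pick H0
  Q 179.15.115.26: descend 101100110000111101110011 ; hops seen [H2,H2,H0] ; pick H0
  add 94.188.192.0/18 -> H0 at depth 18
  - 179.15.115.0/24 clear@24
  - 94.188.192.0/18 clear@18
  add 0.0.0.0/0 -> H0 at depth 0
  add 0.0.0.0/1 -> H1 at depth 1
  add 179.15.115.159/32 -> H3 at depth 32
  Q 212.10.65.200: descend 1101010 ; hops seen [H0,H4] ; pick H4
  Q 179.8.0.31: descend 1011001100001 ; hops seen [H0,H2,H2] ; pick H2
  - 213.117.0.0/16 clear@16
  Q 212.0.79.238: descend 1101010 ; hops seen [H0,H4] ; pick H4
  Q 212.218.17.117: descend 1101010 ; hops seen [H0,H4] ; pick H4
  add 179.15.112.0/20 -> H0 at depth 20
  add 213.117.152.204/31 -> H4 at depth 31
  - 179.15.115.159/32 clear@32
  Q 94.0.3.21: descend 01011110 ; hops seen [H0,H1,H0] ; pick H0
  Q 179.8.23.62: descend 1011001100001 ; hops seen [H0,H2,H2] ; pick H2
  Q 179.8.0.7: descend 1011001100001 ; hops seen [H0,H2,H2] ; pick H2

== LOOKUPS ==
["H2","H0","H0","H4","H3","H0","no-route","H4","H0","H0","H4","H2","H4","H4","H0","H2","H2"]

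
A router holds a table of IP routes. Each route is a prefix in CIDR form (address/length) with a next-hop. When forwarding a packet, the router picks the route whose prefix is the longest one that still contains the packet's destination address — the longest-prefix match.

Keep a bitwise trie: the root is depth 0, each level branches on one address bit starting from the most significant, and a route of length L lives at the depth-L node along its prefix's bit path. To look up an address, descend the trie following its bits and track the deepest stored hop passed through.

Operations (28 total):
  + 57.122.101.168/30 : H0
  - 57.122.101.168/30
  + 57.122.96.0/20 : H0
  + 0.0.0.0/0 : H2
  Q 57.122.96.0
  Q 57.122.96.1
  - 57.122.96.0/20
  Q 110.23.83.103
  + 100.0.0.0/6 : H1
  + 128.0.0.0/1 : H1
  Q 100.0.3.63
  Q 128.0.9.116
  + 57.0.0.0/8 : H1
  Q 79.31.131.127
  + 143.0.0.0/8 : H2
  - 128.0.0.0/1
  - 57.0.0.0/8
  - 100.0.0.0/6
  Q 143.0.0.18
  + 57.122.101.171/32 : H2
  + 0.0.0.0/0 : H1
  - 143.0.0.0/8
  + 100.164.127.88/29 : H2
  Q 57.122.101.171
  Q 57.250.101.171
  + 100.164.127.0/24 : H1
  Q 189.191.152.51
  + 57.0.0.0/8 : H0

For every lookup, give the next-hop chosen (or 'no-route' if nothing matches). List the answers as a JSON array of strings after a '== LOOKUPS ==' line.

Process each operation:
  add 57.122.101.168/30 -> H0 at depth 30
  del 57.122.101.168/30 (clear depth 30)
  add 57.122.96.0/20 -> H0 at depth 20
  add 0.0.0.0/0 -> H2 at depth 0
  Q 57.122.96.0: descend 001110010111101001100 ; hops seen [H2,H0] ; pick H0
  Q 57.122.96.1: descend 001110010111101001100 ; hops seen [H2,H0] ; pick H0
  del 57.122.96.0/20 (clear depth 20)
  Q 110.23.83.103: descend 0 ; hops seen [H2] ; pick H2
  add 100.0.0.0/6 -> H1 at depth 6
  add 128.0.0.0/1 -> H1 at depth 1
  Q 100.0.3.63: descend 011001 ; hops seen [H2,H1] ; pick H1
  Q 128.0.9.116: descend 1 ; hops seen [H2,H1] ; pick H1
  add 57.0.0.0/8 -> H1 at depth 8
  Q 79.31.131.127: descend 01 ; hops seen [H2] ; pick H2
  add 143.0.0.0/8 -> H2 at depth 8
  del 128.0.0.0/1 (clear depth 1)
  del 57.0.0.0/8 (clear depth 8)
  del 100.0.0.0/6 (clear depth 6)
  Q 143.0.0.18: descend 10001111 ; hops seen [H2,H2] ; pick H2
  add 57.122.101.171/32 -> H2 at depth 32
  add 0.0.0.0/0 -> H1 at depth 0
  del 143.0.0.0/8 (clear depth 8)
  add 100.164.127.88/29 -> H2 at depth 29
  Q 57.122.101.171: descend 00111001011110100110010110101011 ; hops seen [H1,H2] ; pick H2
  Q 57.250.101.171: descend 00111001 ; hops seen [H1] ; pick H1
  add 100.164.127.0/24 -> H1 at depth 24
  Q 189.191.152.51: descend 10 ; hops seen [H1] ; pick H1
  add 57.0.0.0/8 -> H0 at depth 8

== LOOKUPS ==
["H0","H0","H2","H1","H1","H2","H2","H2","H1","H1"]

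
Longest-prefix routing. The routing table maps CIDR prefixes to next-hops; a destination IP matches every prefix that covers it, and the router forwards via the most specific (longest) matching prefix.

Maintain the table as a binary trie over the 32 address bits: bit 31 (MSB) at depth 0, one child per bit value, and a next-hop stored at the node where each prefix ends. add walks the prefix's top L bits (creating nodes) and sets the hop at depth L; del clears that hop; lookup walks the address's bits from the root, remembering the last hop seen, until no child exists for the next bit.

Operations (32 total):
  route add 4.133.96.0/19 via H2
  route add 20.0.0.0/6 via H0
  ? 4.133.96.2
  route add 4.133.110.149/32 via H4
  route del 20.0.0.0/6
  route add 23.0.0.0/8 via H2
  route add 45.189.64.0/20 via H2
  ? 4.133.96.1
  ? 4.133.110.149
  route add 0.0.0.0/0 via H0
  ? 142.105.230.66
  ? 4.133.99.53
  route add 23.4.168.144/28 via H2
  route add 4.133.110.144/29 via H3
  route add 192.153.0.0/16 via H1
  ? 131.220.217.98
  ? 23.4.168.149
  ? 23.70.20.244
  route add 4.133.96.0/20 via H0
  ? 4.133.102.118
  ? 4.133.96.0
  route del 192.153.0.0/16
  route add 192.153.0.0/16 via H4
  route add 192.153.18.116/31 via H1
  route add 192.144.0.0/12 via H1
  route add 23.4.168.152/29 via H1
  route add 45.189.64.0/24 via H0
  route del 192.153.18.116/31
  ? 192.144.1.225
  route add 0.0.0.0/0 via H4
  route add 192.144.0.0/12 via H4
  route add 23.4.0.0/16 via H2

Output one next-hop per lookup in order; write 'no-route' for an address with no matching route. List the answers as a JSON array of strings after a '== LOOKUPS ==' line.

Trace:
  add 4.133.96.0/19 -> H2 at depth 19
  add 20.0.0.0/6 -> H0 at depth 6
  lookup 4.133.96.2: bits 0000010010000101011 walk d0:-→d1:-→d2:-→d3:-→d4:-→d5:-→d6:-→d7:-→d8:-→d9:-→d10:-→d11:-→d12:-→d13:-→d14:-→d15:-→d16:-→d17:-→d18:-→d19:H2 -> H2
  add 4.133.110.149/32 -> H4 at depth 32
  del 20.0.0.0/6 (clear depth 6)
  add 23.0.0.0/8 -> H2 at depth 8
  add 45.189.64.0/20 -> H2 at depth 20
  lookup 4.133.96.1: bits 00000100100001010110 walk d0:-→d1:-→d2:-→d3:-→d4:-→d5:-→d6:-→d7:-→d8:-→d9:-→d10:-→d11:-→d12:-→d13:-→d14:-→d15:-→d16:-→d17:-→d18:-→d19:H2→d20:- -> H2
  lookup 4.133.110.149: bits 00000100100001010110111010010101 walk d0:-→d1:-→d2:-→d3:-→d4:-→d5:-→d6:-→d7:-→d8:-→d9:-→d10:-→d11:-→d12:-→d13:-→d14:-→d15:-→d16:-→d17:-→d18:-→d19:H2→d20:-→d21:-→d22:-→d23:-→d24:-→d25:-→d26:-→d27:-→d28:-→d29:-→d30:-→d31:-→d32:H4 -> H4
  add 0.0.0.0/0 -> H0 at depth 0
  lookup 142.105.230.66: bits ε walk d0:H0 -> H0
  lookup 4.133.99.53: bits 00000100100001010110 walk d0:H0→d1:-→d2:-→d3:-→d4:-→d5:-→d6:-→d7:-→d8:-→d9:-→d10:-→d11:-→d12:-→d13:-→d14:-→d15:-→d16:-→d17:-→d18:-→d19:H2→d20:- -> H2
  add 23.4.168.144/28 -> H2 at depth 28
  add 4.133.110.144/29 -> H3 at depth 29
  add 192.153.0.0/16 -> H1 at depth 16
  lookup 131.220.217.98: bits 1 walk d0:H0→d1:- -> H0
  lookup 23.4.168.149: bits 0001011100000100101010001001 walk d0:H0→d1:-→d2:-→d3:-→d4:-→d5:-→d6:-→d7:-→d8:H2→d9:-→d10:-→d11:-→d12:-→d13:-→d14:-→d15:-→d16:-→d17:-→d18:-→d19:-→d20:-→d21:-→d22:-→d23:-→d24:-→d25:-→d26:-→d27:-→d28:H2 -> H2
  lookup 23.70.20.244: bits 000101110 walk d0:H0→d1:-→d2:-→d3:-→d4:-→d5:-→d6:-→d7:-→d8:H2→d9:- -> H2
  add 4.133.96.0/20 -> H0 at depth 20
  lookup 4.133.102.118: bits 00000100100001010110 walk d0:H0→d1:-→d2:-→d3:-→d4:-→d5:-→d6:-→d7:-→d8:-→d9:-→d10:-→d11:-→d12:-→d13:-→d14:-→d15:-→d16:-→d17:-→d18:-→d19:H2→d20:H0 -> H0
  lookup 4.133.96.0: bits 00000100100001010110 walk d0:H0→d1:-→d2:-→d3:-→d4:-→d5:-→d6:-→d7:-→d8:-→d9:-→d10:-→d11:-→d12:-→d13:-→d14:-→d15:-→d16:-→d17:-→d18:-→d19:H2→d20:H0 -> H0
  del 192.153.0.0/16 (clear depth 16)
  add 192.153.0.0/16 -> H4 at depth 16
  add 192.153.18.116/31 -> H1 at depth 31
  add 192.144.0.0/12 -> H1 at depth 12
  add 23.4.168.152/29 -> H1 at depth 29
  add 45.189.64.0/24 -> H0 at depth 24
  del 192.153.18.116/31 (clear depth 31)
  lookup 192.144.1.225: bits 110000001001 walk d0:H0→d1:-→d2:-→d3:-→d4:-→d5:-→d6:-→d7:-→d8:-→d9:-→d10:-→d11:-→d12:H1 -> H1
  add 0.0.0.0/0 -> H4 at depth 0
  add 192.144.0.0/12 -> H4 at depth 12
  add 23.4.0.0/16 -> H2 at depth 16

== LOOKUPS ==
["H2","H2","H4","H0","H2","H0","H2","H2","H0","H0","H1"]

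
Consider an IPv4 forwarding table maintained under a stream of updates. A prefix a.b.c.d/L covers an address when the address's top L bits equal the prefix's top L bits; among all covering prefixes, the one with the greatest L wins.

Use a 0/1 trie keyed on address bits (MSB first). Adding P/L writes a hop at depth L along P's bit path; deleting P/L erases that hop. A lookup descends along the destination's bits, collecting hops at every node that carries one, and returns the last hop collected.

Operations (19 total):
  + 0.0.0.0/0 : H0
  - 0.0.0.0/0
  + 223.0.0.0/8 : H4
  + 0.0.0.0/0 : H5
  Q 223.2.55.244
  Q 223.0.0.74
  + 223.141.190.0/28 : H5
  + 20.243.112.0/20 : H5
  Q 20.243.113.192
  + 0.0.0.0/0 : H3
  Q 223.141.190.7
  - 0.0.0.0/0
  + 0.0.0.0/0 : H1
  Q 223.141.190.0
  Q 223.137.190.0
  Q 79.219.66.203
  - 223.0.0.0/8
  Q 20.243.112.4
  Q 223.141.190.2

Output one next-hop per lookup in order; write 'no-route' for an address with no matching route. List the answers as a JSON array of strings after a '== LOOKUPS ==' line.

Apply in order:
  + 0.0.0.0/0 (H0) depth=0
  - 0.0.0.0/0 clear@0
  + 223.0.0.0/8 (H4) depth=8
  + 0.0.0.0/0 (H5) depth=0
  lookup 223.2.55.244: bits 11011111 walk d0:H5→d1:-→d2:-→d3:-→d4:-→d5:-→d6:-→d7:-→d8:H4 -> H4
  lookup 223.0.0.74: bits 11011111 walk d0:H5→d1:-→d2:-→d3:-→d4:-→d5:-→d6:-→d7:-→d8:H4 -> H4
  + 223.141.190.0/28 (H5) depth=28
  + 20.243.112.0/20 (H5) depth=20
  lookup 20.243.113.192: bits 00010100111100110111 walk d0:H5→d1:-→d2:-→d3:-→d4:-→d5:-→d6:-→d7:-→d8:-→d9:-→d10:-→d11:-→d12:-→d13:-→d14:-→d15:-→d16:-→d17:-→d18:-→d19:-→d20:H5 -> H5
  + 0.0.0.0/0 (H3) depth=0
  lookup 223.141.190.7: bits 1101111110001101101111100000 walk d0:H3→d1:-→d2:-→d3:-→d4:-→d5:-→d6:-→d7:-→d8:H4→d9:-→d10:-→d11:-→d12:-→d13:-→d14:-→d15:-→d16:-→d17:-→d18:-→d19:-→d20:-→d21:-→d22:-→d23:-→d24:-→d25:-→d26:-→d27:-→d28:H5 -> H5
  - 0.0.0.0/0 clear@0
  + 0.0.0.0/0 (H1) depth=0
  lookup 223.141.190.0: bits 1101111110001101101111100000 walk d0:H1→d1:-→d2:-→d3:-→d4:-→d5:-→d6:-→d7:-→d8:H4→d9:-→d10:-→d11:-→d12:-→d13:-→d14:-→d15:-→d16:-→d17:-→d18:-→d19:-→d20:-→d21:-→d22:-→d23:-→d24:-→d25:-→d26:-→d27:-→d28:H5 -> H5
  lookup 223.137.190.0: bits 1101111110001 walk d0:H1→d1:-→d2:-→d3:-→d4:-→d5:-→d6:-→d7:-→d8:H4→d9:-→d10:-→d11:-→d12:-→d13:- -> H4
  lookup 79.219.66.203: bits 0 walk d0:H1→d1:- -> H1
  - 223.0.0.0/8 clear@8
  lookup 20.243.112.4: bits 00010100111100110111 walk d0:H1→d1:-→d2:-→d3:-→d4:-→d5:-→d6:-→d7:-→d8:-→d9:-→d10:-→d11:-→d12:-→d13:-→d14:-→d15:-→d16:-→d17:-→d18:-→d19:-→d20:H5 -> H5
  lookup 223.141.190.2: bits 1101111110001101101111100000 walk d0:H1→d1:-→d2:-→d3:-→d4:-→d5:-→d6:-→d7:-→d8:-→d9:-→d10:-→d11:-→d12:-→d13:-→d14:-→d15:-→d16:-→d17:-→d18:-→d19:-→d20:-→d21:-→d22:-→d23:-→d24:-→d25:-→d26:-→d27:-→d28:H5 -> H5

== LOOKUPS ==
["H4","H4","H5","H5","H5","H4","H1","H5","H5"]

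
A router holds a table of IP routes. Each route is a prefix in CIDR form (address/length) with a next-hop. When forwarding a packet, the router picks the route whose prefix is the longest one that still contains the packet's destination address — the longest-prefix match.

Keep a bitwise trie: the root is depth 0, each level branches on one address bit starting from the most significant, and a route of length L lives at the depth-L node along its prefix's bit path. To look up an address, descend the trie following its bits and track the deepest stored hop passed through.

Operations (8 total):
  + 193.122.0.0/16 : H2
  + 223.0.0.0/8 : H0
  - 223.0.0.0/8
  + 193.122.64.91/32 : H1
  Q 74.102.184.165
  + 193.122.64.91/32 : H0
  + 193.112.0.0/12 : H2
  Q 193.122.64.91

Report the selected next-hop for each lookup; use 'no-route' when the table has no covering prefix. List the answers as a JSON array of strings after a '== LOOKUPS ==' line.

Trace:
  add 193.122.0.0/16 -> H2 at depth 16
  add 223.0.0.0/8 -> H0 at depth 8
  del 223.0.0.0/8 (clear depth 8)
  add 193.122.64.91/32 -> H1 at depth 32
  ? 74.102.184.165  path d0:-  best=no-route
  add 193.122.64.91/32 -> H0 at depth 32
  add 193.112.0.0/12 -> H2 at depth 12
  ? 193.122.64.91  path d0:-→d1:-→d2:-→d3:-→d4:-→d5:-→d6:-→d7:-→d8:-→d9:-→d10:-→d11:-→d12:H2→d13:-→d14:-→d15:-→d16:H2→d17:-→d18:-→d19:-→d20:-→d21:-→d22:-→d23:-→d24:-→d25:-→d26:-→d27:-→d28:-→d29:-→d30:-→d31:-→d32:H0  best=H0

== LOOKUPS ==
["no-route","H0"]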